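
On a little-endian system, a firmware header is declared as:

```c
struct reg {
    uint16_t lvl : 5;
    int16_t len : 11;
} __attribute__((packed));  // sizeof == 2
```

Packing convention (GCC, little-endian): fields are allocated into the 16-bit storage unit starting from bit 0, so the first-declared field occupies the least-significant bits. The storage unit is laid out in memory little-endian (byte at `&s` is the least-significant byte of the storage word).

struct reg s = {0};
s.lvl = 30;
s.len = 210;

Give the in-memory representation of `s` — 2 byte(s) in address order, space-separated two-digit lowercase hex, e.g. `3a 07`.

[0+:5] lvl=30 & 0x1f = 0x1e; word=0x001e
[5+:11] len=210 & 0x7ff = 0xd2; word=0x1a5e
word = 0x1a5e → little-endian bytes:
  [0]=0x5e  [1]=0x1a

5e 1a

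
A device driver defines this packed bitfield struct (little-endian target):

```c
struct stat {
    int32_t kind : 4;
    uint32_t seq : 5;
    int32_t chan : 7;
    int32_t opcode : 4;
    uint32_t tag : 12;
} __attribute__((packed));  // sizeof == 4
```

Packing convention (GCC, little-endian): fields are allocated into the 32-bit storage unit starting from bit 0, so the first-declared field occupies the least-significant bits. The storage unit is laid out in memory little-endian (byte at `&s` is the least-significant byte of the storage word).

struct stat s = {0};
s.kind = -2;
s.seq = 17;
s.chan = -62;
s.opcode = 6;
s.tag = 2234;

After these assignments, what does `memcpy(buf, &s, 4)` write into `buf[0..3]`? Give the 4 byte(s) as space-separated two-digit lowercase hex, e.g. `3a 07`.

kind:4 = -2 → 0xe << 0 → word 0x0000000e
seq:5 = 17 → 0x11 << 4 → word 0x0000011e
chan:7 = -62 → 0x42 << 9 → word 0x0000851e
opcode:4 = 6 → 0x6 << 16 → word 0x0006851e
tag:12 = 2234 → 0x8ba << 20 → word 0x8ba6851e
word = 0x8ba6851e → little-endian bytes:
  [0]=0x1e  [1]=0x85  [2]=0xa6  [3]=0x8b

1e 85 a6 8b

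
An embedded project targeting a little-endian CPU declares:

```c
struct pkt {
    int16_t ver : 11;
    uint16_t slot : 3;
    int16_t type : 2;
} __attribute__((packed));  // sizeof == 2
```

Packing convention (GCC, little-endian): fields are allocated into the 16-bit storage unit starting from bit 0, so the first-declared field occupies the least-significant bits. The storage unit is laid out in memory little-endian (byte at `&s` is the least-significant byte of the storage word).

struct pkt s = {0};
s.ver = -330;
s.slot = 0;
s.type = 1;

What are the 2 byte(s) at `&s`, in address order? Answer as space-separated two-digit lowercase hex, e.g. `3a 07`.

b6 46

[0+:11] ver=-330 & 0x7ff = 0x6b6; word=0x06b6
[11+:3] slot=0 & 0x7 = 0x0; word=0x06b6
[14+:2] type=1 & 0x3 = 0x1; word=0x46b6
word = 0x46b6 → little-endian bytes:
  [0]=0xb6  [1]=0x46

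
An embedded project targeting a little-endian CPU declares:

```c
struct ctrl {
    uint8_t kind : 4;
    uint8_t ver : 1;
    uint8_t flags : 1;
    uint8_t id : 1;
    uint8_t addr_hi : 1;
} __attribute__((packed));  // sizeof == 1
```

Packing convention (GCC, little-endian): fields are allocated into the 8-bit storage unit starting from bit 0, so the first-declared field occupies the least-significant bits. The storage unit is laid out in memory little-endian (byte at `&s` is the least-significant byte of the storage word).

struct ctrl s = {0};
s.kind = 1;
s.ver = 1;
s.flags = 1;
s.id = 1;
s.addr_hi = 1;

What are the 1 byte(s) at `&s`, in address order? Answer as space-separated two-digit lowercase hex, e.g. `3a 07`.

f1

kind:4 = 1 → 0x1 << 0 → word 0x01
ver:1 = 1 → 0x1 << 4 → word 0x11
flags:1 = 1 → 0x1 << 5 → word 0x31
id:1 = 1 → 0x1 << 6 → word 0x71
addr_hi:1 = 1 → 0x1 << 7 → word 0xf1
word = 0xf1 → little-endian bytes:
  [0]=0xf1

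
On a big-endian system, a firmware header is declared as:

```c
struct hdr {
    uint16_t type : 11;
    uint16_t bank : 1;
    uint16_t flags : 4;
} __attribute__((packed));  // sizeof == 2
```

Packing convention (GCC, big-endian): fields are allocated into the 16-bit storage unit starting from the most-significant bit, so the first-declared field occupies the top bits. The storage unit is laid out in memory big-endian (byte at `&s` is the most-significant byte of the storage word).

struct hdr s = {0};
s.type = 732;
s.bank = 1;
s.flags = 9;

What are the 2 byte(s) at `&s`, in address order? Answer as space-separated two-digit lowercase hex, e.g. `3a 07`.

5b 99

type:11 = 732 → 0x2dc << 5 → word 0x5b80
bank:1 = 1 → 0x1 << 4 → word 0x5b90
flags:4 = 9 → 0x9 << 0 → word 0x5b99
word = 0x5b99 → big-endian bytes:
  [0]=0x5b  [1]=0x99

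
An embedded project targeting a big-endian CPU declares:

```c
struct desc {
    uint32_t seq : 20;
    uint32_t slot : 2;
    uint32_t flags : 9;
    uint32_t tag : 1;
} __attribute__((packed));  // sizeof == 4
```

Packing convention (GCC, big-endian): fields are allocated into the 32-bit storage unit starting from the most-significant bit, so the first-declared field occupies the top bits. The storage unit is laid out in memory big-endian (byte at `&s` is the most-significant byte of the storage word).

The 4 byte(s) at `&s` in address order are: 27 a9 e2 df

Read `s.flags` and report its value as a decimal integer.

[0]=0x27 [1]=0xa9 [2]=0xe2 [3]=0xdf (big-endian) → word 0x27a9e2df
seq [12+:20] = (word>>12) & 0xfffff = 162462
slot [10+:2] = (word>>10) & 0x3 = 0
flags [1+:9] = (word>>1) & 0x1ff = 367  ←
tag [0+:1] = (word>>0) & 0x1 = 1

367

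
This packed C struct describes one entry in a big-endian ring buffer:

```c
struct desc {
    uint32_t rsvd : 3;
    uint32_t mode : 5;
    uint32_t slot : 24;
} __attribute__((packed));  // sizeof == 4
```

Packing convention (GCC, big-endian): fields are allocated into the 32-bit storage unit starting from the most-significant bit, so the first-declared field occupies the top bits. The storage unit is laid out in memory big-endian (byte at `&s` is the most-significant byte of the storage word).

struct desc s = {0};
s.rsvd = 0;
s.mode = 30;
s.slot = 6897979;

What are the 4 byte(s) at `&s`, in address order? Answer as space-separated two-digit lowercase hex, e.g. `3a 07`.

1e 69 41 3b

rsvd:3 = 0 → 0x0 << 29 → word 0x00000000
mode:5 = 30 → 0x1e << 24 → word 0x1e000000
slot:24 = 6897979 → 0x69413b << 0 → word 0x1e69413b
word = 0x1e69413b → big-endian bytes:
  [0]=0x1e  [1]=0x69  [2]=0x41  [3]=0x3b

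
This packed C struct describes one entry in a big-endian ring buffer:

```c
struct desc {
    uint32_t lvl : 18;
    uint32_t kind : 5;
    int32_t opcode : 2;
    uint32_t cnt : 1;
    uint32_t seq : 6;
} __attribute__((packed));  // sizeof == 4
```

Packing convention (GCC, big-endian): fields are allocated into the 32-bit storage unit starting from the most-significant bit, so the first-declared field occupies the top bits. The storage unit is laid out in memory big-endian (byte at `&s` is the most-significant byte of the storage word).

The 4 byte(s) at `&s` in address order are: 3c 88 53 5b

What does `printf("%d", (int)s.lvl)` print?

[0]=0x3c [1]=0x88 [2]=0x53 [3]=0x5b (big-endian) → word 0x3c88535b
lvl [14+:18] = (word>>14) & 0x3ffff = 61985  ←
kind [9+:5] = (word>>9) & 0x1f = 9
opcode [7+:2] = (word>>7) & 0x3 = 2
cnt [6+:1] = (word>>6) & 0x1 = 1
seq [0+:6] = (word>>0) & 0x3f = 27

61985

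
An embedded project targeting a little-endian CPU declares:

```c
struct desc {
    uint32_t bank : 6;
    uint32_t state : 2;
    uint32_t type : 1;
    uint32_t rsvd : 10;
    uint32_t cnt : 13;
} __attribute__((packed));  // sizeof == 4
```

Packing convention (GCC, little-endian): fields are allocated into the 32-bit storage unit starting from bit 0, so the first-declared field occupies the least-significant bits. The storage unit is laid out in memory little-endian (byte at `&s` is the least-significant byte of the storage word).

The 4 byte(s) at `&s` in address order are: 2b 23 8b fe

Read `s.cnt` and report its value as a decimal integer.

[0]=0x2b [1]=0x23 [2]=0x8b [3]=0xfe (little-endian) → word 0xfe8b232b
bank [0+:6] = (word>>0) & 0x3f = 43
state [6+:2] = (word>>6) & 0x3 = 0
type [8+:1] = (word>>8) & 0x1 = 1
rsvd [9+:10] = (word>>9) & 0x3ff = 401
cnt [19+:13] = (word>>19) & 0x1fff = 8145  ←

8145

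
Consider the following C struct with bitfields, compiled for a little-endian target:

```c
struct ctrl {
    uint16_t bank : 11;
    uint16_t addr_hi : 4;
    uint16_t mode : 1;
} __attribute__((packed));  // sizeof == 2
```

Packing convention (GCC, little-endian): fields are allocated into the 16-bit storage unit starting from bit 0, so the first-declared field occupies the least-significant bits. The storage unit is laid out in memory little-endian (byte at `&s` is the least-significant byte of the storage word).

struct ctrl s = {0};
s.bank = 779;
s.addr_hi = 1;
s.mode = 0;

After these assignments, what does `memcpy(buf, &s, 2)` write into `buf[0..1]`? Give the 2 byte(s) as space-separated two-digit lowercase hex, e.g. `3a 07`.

0b 0b

bank:11 = 779 → 0x30b << 0 → word 0x030b
addr_hi:4 = 1 → 0x1 << 11 → word 0x0b0b
mode:1 = 0 → 0x0 << 15 → word 0x0b0b
word = 0x0b0b → little-endian bytes:
  [0]=0x0b  [1]=0x0b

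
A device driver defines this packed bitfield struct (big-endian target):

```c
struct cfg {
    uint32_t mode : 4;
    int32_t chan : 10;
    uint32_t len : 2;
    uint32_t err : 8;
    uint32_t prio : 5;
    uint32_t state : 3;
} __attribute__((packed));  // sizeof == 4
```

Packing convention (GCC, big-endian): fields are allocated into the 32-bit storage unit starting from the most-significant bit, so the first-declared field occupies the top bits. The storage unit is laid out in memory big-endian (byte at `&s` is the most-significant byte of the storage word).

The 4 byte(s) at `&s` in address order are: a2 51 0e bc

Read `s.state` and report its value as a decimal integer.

[0]=0xa2 [1]=0x51 [2]=0x0e [3]=0xbc (big-endian) → word 0xa2510ebc
mode:4 @ bit 28 → (0xa2510ebc>>28)&0xf = 0xa
chan:10 @ bit 18 → (0xa2510ebc>>18)&0x3ff = 0x94
len:2 @ bit 16 → (0xa2510ebc>>16)&0x3 = 0x1
err:8 @ bit 8 → (0xa2510ebc>>8)&0xff = 0xe
prio:5 @ bit 3 → (0xa2510ebc>>3)&0x1f = 0x17
state:3 @ bit 0 → (0xa2510ebc>>0)&0x7 = 0x4  ←

4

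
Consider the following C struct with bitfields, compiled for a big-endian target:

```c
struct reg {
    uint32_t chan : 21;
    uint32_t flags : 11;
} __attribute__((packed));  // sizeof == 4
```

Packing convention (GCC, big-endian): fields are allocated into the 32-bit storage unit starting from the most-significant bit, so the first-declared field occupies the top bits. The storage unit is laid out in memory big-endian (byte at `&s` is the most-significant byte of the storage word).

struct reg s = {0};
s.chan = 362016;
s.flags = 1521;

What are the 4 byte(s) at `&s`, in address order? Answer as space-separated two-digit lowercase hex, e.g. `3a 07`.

[11+:21] chan=362016 & 0x1fffff = 0x58620; word=0x2c310000
[0+:11] flags=1521 & 0x7ff = 0x5f1; word=0x2c3105f1
word = 0x2c3105f1 → big-endian bytes:
  [0]=0x2c  [1]=0x31  [2]=0x05  [3]=0xf1

2c 31 05 f1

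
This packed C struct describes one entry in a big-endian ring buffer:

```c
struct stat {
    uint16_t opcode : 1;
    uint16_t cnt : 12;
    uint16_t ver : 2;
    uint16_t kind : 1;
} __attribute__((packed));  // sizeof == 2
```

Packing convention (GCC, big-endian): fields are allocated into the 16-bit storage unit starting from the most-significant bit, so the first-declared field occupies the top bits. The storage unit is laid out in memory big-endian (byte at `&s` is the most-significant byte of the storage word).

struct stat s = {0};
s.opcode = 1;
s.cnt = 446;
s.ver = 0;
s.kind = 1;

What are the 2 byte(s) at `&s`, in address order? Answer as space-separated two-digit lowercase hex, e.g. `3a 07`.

opcode:1 = 1 → 0x1 << 15 → word 0x8000
cnt:12 = 446 → 0x1be << 3 → word 0x8df0
ver:2 = 0 → 0x0 << 1 → word 0x8df0
kind:1 = 1 → 0x1 << 0 → word 0x8df1
word = 0x8df1 → big-endian bytes:
  [0]=0x8d  [1]=0xf1

8d f1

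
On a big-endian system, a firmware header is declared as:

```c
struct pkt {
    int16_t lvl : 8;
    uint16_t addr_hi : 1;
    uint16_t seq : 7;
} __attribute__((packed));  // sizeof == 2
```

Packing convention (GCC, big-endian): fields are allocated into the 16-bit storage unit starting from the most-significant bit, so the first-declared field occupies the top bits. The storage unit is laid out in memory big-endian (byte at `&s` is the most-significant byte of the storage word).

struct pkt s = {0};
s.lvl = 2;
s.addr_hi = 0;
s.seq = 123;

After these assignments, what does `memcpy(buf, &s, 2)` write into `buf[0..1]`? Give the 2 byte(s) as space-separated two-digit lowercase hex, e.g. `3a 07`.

lvl (8b) val=2 bits=0x2 at bit 8: 0x0200
addr_hi (1b) val=0 bits=0x0 at bit 7: 0x0200
seq (7b) val=123 bits=0x7b at bit 0: 0x027b
word = 0x027b → big-endian bytes:
  [0]=0x02  [1]=0x7b

02 7b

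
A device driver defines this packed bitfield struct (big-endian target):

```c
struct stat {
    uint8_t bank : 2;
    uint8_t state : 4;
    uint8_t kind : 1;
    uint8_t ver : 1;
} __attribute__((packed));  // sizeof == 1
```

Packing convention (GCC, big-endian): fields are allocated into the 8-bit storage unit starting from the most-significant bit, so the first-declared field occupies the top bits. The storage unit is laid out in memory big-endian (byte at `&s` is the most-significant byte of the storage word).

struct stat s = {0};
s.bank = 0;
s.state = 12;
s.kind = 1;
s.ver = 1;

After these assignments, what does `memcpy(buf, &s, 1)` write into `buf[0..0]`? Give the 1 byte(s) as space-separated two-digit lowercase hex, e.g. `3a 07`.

[6+:2] bank=0 & 0x3 = 0x0; word=0x00
[2+:4] state=12 & 0xf = 0xc; word=0x30
[1+:1] kind=1 & 0x1 = 0x1; word=0x32
[0+:1] ver=1 & 0x1 = 0x1; word=0x33
word = 0x33 → big-endian bytes:
  [0]=0x33

33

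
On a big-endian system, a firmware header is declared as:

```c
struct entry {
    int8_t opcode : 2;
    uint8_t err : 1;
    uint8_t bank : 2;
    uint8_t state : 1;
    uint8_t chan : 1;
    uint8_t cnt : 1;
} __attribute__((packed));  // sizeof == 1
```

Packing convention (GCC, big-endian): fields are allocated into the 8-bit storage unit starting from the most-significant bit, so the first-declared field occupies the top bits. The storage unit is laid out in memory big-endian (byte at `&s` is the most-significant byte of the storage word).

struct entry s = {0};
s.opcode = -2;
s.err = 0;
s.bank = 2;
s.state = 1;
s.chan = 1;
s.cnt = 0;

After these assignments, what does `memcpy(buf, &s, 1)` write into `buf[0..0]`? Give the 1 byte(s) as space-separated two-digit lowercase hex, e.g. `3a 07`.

opcode (2b) val=-2 bits=0x2 at bit 6: 0x80
err (1b) val=0 bits=0x0 at bit 5: 0x80
bank (2b) val=2 bits=0x2 at bit 3: 0x90
state (1b) val=1 bits=0x1 at bit 2: 0x94
chan (1b) val=1 bits=0x1 at bit 1: 0x96
cnt (1b) val=0 bits=0x0 at bit 0: 0x96
word = 0x96 → big-endian bytes:
  [0]=0x96

96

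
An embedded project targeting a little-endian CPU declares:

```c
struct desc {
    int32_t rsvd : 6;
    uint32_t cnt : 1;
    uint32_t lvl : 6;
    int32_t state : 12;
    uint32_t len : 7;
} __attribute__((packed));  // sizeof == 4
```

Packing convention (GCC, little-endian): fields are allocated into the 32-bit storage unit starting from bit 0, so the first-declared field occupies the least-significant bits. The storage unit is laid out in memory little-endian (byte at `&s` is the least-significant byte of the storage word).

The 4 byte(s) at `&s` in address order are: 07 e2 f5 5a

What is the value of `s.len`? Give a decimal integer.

45

[0]=0x07 [1]=0xe2 [2]=0xf5 [3]=0x5a (little-endian) → word 0x5af5e207
rsvd:6 @ bit 0 → (0x5af5e207>>0)&0x3f = 0x7
cnt:1 @ bit 6 → (0x5af5e207>>6)&0x1 = 0x0
lvl:6 @ bit 7 → (0x5af5e207>>7)&0x3f = 0x4
state:12 @ bit 13 → (0x5af5e207>>13)&0xfff = 0x7af
len:7 @ bit 25 → (0x5af5e207>>25)&0x7f = 0x2d  ←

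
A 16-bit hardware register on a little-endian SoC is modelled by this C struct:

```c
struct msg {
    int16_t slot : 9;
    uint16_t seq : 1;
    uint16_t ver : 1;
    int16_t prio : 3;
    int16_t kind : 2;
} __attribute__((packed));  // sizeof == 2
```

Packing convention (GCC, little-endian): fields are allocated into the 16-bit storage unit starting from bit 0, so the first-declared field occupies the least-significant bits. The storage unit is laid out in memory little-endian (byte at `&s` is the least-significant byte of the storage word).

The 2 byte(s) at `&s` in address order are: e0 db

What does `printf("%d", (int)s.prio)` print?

[0]=0xe0 [1]=0xdb (little-endian) → word 0xdbe0
slot [0+:9] = (word>>0) & 0x1ff = 480
seq [9+:1] = (word>>9) & 0x1 = 1
ver [10+:1] = (word>>10) & 0x1 = 0
prio [11+:3] = (word>>11) & 0x7 = 3  ←
kind [14+:2] = (word>>14) & 0x3 = 3
prio signed 3b, MSB=0: value = 3

3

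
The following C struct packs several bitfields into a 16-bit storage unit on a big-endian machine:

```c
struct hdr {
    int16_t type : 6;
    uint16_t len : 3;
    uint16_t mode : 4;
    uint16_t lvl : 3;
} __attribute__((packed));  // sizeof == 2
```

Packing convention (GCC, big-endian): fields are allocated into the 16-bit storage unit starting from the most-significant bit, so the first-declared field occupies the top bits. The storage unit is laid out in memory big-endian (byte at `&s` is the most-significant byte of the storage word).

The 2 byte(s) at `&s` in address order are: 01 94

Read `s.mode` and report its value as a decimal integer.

2

[0]=0x01 [1]=0x94 (big-endian) → word 0x0194
type [10+:6] = (word>>10) & 0x3f = 0
len [7+:3] = (word>>7) & 0x7 = 3
mode [3+:4] = (word>>3) & 0xf = 2  ←
lvl [0+:3] = (word>>0) & 0x7 = 4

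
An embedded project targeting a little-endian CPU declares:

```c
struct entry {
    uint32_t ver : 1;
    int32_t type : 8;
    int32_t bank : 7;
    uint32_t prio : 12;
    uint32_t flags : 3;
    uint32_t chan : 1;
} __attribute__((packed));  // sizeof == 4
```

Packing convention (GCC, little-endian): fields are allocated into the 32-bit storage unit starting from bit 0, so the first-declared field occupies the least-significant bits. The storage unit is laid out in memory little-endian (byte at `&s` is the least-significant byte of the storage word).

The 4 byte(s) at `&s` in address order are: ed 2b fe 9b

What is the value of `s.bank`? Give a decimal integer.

[0]=0xed [1]=0x2b [2]=0xfe [3]=0x9b (little-endian) → word 0x9bfe2bed
ver:1 @ bit 0 → (0x9bfe2bed>>0)&0x1 = 0x1
type:8 @ bit 1 → (0x9bfe2bed>>1)&0xff = 0xf6
bank:7 @ bit 9 → (0x9bfe2bed>>9)&0x7f = 0x15  ←
prio:12 @ bit 16 → (0x9bfe2bed>>16)&0xfff = 0xbfe
flags:3 @ bit 28 → (0x9bfe2bed>>28)&0x7 = 0x1
chan:1 @ bit 31 → (0x9bfe2bed>>31)&0x1 = 0x1
bank signed 7b, MSB=0: value = 21

21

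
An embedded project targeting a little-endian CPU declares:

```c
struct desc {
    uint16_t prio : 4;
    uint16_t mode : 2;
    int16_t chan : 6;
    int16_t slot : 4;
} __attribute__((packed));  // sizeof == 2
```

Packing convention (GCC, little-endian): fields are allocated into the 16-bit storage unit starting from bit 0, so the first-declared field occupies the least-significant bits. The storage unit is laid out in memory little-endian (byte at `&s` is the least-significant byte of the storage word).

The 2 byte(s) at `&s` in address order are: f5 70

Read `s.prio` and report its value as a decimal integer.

5

[0]=0xf5 [1]=0x70 (little-endian) → word 0x70f5
prio:4 @ bit 0 → (0x70f5>>0)&0xf = 0x5  ←
mode:2 @ bit 4 → (0x70f5>>4)&0x3 = 0x3
chan:6 @ bit 6 → (0x70f5>>6)&0x3f = 0x3
slot:4 @ bit 12 → (0x70f5>>12)&0xf = 0x7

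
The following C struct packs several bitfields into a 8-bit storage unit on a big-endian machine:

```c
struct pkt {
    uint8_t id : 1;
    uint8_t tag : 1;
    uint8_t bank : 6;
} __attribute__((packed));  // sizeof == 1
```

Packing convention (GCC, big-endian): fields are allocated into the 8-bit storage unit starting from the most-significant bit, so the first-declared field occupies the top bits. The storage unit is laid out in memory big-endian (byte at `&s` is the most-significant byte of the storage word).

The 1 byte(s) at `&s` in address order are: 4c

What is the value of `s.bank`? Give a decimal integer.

12

[0]=0x4c (big-endian) → word 0x4c
id [7+:1] = (word>>7) & 0x1 = 0
tag [6+:1] = (word>>6) & 0x1 = 1
bank [0+:6] = (word>>0) & 0x3f = 12  ←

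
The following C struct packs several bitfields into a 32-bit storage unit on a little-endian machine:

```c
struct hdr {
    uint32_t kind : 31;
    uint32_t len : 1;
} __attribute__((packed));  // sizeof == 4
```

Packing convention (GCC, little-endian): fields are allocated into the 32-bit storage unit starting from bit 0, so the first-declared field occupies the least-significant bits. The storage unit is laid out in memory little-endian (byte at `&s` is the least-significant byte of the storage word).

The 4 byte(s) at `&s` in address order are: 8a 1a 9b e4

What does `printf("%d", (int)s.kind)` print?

1687886474

[0]=0x8a [1]=0x1a [2]=0x9b [3]=0xe4 (little-endian) → word 0xe49b1a8a
kind [0+:31] = (word>>0) & 0x7fffffff = 1687886474  ←
len [31+:1] = (word>>31) & 0x1 = 1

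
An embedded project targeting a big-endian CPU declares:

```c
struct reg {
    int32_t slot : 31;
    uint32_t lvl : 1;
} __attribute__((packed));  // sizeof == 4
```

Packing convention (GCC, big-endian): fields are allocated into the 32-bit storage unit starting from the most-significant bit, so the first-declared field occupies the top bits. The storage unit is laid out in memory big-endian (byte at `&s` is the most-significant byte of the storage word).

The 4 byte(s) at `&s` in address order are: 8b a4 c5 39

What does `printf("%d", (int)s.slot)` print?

[0]=0x8b [1]=0xa4 [2]=0xc5 [3]=0x39 (big-endian) → word 0x8ba4c539
slot [1+:31] = (word>>1) & 0x7fffffff = 1171415708  ←
lvl [0+:1] = (word>>0) & 0x1 = 1
slot signed 31b, MSB=1: 1171415708 - 2147483648 = -976067940

-976067940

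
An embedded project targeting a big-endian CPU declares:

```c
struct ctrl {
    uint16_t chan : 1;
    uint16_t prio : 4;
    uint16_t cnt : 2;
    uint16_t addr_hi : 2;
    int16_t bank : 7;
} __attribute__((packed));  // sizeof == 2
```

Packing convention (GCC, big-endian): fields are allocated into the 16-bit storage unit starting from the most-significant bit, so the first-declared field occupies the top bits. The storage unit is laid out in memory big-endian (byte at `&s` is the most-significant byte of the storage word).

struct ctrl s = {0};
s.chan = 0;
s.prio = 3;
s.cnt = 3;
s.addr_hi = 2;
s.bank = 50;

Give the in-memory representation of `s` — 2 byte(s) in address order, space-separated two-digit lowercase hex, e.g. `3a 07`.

1f 32

chan (1b) val=0 bits=0x0 at bit 15: 0x0000
prio (4b) val=3 bits=0x3 at bit 11: 0x1800
cnt (2b) val=3 bits=0x3 at bit 9: 0x1e00
addr_hi (2b) val=2 bits=0x2 at bit 7: 0x1f00
bank (7b) val=50 bits=0x32 at bit 0: 0x1f32
word = 0x1f32 → big-endian bytes:
  [0]=0x1f  [1]=0x32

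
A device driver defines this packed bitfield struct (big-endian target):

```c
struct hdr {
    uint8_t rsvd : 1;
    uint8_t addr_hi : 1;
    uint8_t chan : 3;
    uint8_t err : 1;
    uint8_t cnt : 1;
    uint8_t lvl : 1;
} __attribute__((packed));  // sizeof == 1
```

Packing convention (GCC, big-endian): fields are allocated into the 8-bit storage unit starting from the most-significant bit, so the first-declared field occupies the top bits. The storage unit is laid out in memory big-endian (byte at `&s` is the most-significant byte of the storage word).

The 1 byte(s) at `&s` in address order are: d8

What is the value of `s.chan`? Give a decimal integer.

3

[0]=0xd8 (big-endian) → word 0xd8
rsvd:1 @ bit 7 → (0xd8>>7)&0x1 = 0x1
addr_hi:1 @ bit 6 → (0xd8>>6)&0x1 = 0x1
chan:3 @ bit 3 → (0xd8>>3)&0x7 = 0x3  ←
err:1 @ bit 2 → (0xd8>>2)&0x1 = 0x0
cnt:1 @ bit 1 → (0xd8>>1)&0x1 = 0x0
lvl:1 @ bit 0 → (0xd8>>0)&0x1 = 0x0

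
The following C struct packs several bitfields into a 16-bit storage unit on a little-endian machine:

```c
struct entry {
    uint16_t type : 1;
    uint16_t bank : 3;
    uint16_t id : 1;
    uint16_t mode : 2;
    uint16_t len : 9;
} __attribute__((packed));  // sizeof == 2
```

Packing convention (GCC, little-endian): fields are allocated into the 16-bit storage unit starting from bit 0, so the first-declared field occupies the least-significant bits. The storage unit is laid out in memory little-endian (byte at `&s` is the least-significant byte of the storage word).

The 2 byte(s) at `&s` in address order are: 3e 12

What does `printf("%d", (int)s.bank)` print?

7

[0]=0x3e [1]=0x12 (little-endian) → word 0x123e
type:1 @ bit 0 → (0x123e>>0)&0x1 = 0x0
bank:3 @ bit 1 → (0x123e>>1)&0x7 = 0x7  ←
id:1 @ bit 4 → (0x123e>>4)&0x1 = 0x1
mode:2 @ bit 5 → (0x123e>>5)&0x3 = 0x1
len:9 @ bit 7 → (0x123e>>7)&0x1ff = 0x24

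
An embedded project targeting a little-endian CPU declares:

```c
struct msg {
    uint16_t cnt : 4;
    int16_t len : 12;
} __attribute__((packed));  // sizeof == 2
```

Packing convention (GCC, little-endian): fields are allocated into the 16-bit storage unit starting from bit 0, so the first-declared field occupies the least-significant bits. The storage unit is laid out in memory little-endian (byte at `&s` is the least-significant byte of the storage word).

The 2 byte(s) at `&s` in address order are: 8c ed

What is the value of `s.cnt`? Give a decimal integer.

12

[0]=0x8c [1]=0xed (little-endian) → word 0xed8c
cnt:4 @ bit 0 → (0xed8c>>0)&0xf = 0xc  ←
len:12 @ bit 4 → (0xed8c>>4)&0xfff = 0xed8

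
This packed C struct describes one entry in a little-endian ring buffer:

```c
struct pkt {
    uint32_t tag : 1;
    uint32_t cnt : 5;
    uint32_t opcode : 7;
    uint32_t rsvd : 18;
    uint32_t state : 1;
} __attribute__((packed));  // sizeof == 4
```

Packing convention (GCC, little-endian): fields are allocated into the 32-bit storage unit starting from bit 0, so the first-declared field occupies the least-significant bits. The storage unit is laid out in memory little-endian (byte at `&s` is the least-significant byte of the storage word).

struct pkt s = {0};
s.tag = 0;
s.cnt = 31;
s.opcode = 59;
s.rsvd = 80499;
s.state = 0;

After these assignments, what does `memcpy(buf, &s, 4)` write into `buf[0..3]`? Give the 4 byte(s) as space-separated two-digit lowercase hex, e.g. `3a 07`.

tag (1b) val=0 bits=0x0 at bit 0: 0x00000000
cnt (5b) val=31 bits=0x1f at bit 1: 0x0000003e
opcode (7b) val=59 bits=0x3b at bit 6: 0x00000efe
rsvd (18b) val=80499 bits=0x13a73 at bit 13: 0x274e6efe
state (1b) val=0 bits=0x0 at bit 31: 0x274e6efe
word = 0x274e6efe → little-endian bytes:
  [0]=0xfe  [1]=0x6e  [2]=0x4e  [3]=0x27

fe 6e 4e 27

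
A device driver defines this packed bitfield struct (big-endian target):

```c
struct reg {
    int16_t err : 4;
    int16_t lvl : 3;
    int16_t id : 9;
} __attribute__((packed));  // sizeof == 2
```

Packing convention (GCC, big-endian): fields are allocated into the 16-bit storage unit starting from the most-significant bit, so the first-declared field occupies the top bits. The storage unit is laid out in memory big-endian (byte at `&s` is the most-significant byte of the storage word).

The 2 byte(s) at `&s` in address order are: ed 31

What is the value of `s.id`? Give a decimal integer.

-207

[0]=0xed [1]=0x31 (big-endian) → word 0xed31
err:4 @ bit 12 → (0xed31>>12)&0xf = 0xe
lvl:3 @ bit 9 → (0xed31>>9)&0x7 = 0x6
id:9 @ bit 0 → (0xed31>>0)&0x1ff = 0x131  ←
id signed 9b, MSB=1: 305 - 512 = -207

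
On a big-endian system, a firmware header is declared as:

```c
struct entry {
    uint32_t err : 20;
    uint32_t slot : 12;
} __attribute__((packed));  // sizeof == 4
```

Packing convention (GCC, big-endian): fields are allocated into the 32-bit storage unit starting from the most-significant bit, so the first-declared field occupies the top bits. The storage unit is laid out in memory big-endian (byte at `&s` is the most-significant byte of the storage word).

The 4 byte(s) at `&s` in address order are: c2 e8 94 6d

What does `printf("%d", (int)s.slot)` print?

[0]=0xc2 [1]=0xe8 [2]=0x94 [3]=0x6d (big-endian) → word 0xc2e8946d
err [12+:20] = (word>>12) & 0xfffff = 798345
slot [0+:12] = (word>>0) & 0xfff = 1133  ←

1133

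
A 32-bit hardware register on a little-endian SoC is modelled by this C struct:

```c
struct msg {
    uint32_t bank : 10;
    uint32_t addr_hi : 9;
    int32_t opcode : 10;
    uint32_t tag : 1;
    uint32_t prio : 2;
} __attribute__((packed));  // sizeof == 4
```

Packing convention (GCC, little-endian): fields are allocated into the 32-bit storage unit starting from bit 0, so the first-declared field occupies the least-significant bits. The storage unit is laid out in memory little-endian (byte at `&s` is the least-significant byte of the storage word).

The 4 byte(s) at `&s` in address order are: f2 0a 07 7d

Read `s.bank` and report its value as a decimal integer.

754

[0]=0xf2 [1]=0x0a [2]=0x07 [3]=0x7d (little-endian) → word 0x7d070af2
bank:10 @ bit 0 → (0x7d070af2>>0)&0x3ff = 0x2f2  ←
addr_hi:9 @ bit 10 → (0x7d070af2>>10)&0x1ff = 0x1c2
opcode:10 @ bit 19 → (0x7d070af2>>19)&0x3ff = 0x3a0
tag:1 @ bit 29 → (0x7d070af2>>29)&0x1 = 0x1
prio:2 @ bit 30 → (0x7d070af2>>30)&0x3 = 0x1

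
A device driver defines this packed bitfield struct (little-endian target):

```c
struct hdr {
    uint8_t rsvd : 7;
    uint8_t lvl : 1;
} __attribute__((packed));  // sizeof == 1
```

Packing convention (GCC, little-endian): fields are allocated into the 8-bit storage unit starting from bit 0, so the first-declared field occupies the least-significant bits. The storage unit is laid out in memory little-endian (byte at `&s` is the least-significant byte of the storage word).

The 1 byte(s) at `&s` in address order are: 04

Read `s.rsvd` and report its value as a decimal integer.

4

[0]=0x04 (little-endian) → word 0x04
rsvd:7 @ bit 0 → (0x04>>0)&0x7f = 0x4  ←
lvl:1 @ bit 7 → (0x04>>7)&0x1 = 0x0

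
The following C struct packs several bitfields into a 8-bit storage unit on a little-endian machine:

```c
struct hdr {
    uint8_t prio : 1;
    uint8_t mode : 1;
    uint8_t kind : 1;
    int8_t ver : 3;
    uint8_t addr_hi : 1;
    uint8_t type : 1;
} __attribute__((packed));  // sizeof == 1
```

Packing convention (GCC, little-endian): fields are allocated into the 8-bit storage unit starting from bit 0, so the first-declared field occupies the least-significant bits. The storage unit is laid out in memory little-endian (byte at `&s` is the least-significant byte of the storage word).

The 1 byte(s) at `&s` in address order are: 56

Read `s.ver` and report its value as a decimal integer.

2

[0]=0x56 (little-endian) → word 0x56
prio:1 @ bit 0 → (0x56>>0)&0x1 = 0x0
mode:1 @ bit 1 → (0x56>>1)&0x1 = 0x1
kind:1 @ bit 2 → (0x56>>2)&0x1 = 0x1
ver:3 @ bit 3 → (0x56>>3)&0x7 = 0x2  ←
addr_hi:1 @ bit 6 → (0x56>>6)&0x1 = 0x1
type:1 @ bit 7 → (0x56>>7)&0x1 = 0x0
ver signed 3b, MSB=0: value = 2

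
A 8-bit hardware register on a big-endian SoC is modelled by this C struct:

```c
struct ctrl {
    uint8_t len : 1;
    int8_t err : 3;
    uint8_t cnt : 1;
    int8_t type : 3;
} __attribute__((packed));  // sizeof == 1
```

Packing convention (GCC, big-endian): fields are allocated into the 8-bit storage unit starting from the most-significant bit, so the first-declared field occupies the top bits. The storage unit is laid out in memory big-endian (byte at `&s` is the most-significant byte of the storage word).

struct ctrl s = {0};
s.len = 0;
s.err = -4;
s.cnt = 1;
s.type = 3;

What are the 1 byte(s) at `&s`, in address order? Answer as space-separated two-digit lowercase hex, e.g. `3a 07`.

4b

len (1b) val=0 bits=0x0 at bit 7: 0x00
err (3b) val=-4 bits=0x4 at bit 4: 0x40
cnt (1b) val=1 bits=0x1 at bit 3: 0x48
type (3b) val=3 bits=0x3 at bit 0: 0x4b
word = 0x4b → big-endian bytes:
  [0]=0x4b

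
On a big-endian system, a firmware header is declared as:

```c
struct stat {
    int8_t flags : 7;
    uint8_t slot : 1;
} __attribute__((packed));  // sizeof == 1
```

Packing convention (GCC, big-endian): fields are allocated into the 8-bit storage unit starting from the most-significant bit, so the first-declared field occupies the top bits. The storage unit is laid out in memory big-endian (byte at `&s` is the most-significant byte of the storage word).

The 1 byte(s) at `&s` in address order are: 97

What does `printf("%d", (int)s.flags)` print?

-53

[0]=0x97 (big-endian) → word 0x97
flags [1+:7] = (word>>1) & 0x7f = 75  ←
slot [0+:1] = (word>>0) & 0x1 = 1
flags signed 7b, MSB=1: 75 - 128 = -53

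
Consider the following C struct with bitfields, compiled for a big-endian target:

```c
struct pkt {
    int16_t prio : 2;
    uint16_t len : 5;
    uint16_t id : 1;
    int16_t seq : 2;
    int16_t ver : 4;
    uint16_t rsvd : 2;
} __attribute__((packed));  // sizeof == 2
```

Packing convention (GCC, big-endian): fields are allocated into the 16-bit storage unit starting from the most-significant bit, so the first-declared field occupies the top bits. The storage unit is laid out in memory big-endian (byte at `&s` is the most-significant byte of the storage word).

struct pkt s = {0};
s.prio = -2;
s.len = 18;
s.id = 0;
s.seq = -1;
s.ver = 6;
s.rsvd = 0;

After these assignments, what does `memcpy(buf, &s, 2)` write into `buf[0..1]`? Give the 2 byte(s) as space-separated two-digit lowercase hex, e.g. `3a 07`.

a4 d8

prio (2b) val=-2 bits=0x2 at bit 14: 0x8000
len (5b) val=18 bits=0x12 at bit 9: 0xa400
id (1b) val=0 bits=0x0 at bit 8: 0xa400
seq (2b) val=-1 bits=0x3 at bit 6: 0xa4c0
ver (4b) val=6 bits=0x6 at bit 2: 0xa4d8
rsvd (2b) val=0 bits=0x0 at bit 0: 0xa4d8
word = 0xa4d8 → big-endian bytes:
  [0]=0xa4  [1]=0xd8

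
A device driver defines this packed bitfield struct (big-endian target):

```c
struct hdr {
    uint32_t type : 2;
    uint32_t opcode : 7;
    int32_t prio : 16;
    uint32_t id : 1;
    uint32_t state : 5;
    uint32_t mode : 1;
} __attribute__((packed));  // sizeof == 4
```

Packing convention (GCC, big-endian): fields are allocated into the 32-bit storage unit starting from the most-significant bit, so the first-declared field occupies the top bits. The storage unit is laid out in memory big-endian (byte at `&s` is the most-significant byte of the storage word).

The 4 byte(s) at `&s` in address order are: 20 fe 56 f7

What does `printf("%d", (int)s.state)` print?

[0]=0x20 [1]=0xfe [2]=0x56 [3]=0xf7 (big-endian) → word 0x20fe56f7
type:2 @ bit 30 → (0x20fe56f7>>30)&0x3 = 0x0
opcode:7 @ bit 23 → (0x20fe56f7>>23)&0x7f = 0x41
prio:16 @ bit 7 → (0x20fe56f7>>7)&0xffff = 0xfcad
id:1 @ bit 6 → (0x20fe56f7>>6)&0x1 = 0x1
state:5 @ bit 1 → (0x20fe56f7>>1)&0x1f = 0x1b  ←
mode:1 @ bit 0 → (0x20fe56f7>>0)&0x1 = 0x1

27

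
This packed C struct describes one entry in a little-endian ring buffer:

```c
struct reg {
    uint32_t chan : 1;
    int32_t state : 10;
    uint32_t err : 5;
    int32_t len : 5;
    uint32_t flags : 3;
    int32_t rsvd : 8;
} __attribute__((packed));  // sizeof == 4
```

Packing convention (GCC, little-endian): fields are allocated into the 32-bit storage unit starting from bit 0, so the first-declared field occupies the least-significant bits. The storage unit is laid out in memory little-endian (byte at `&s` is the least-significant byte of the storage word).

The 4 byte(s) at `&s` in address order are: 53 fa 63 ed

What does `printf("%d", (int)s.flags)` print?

3

[0]=0x53 [1]=0xfa [2]=0x63 [3]=0xed (little-endian) → word 0xed63fa53
chan:1 @ bit 0 → (0xed63fa53>>0)&0x1 = 0x1
state:10 @ bit 1 → (0xed63fa53>>1)&0x3ff = 0x129
err:5 @ bit 11 → (0xed63fa53>>11)&0x1f = 0x1f
len:5 @ bit 16 → (0xed63fa53>>16)&0x1f = 0x3
flags:3 @ bit 21 → (0xed63fa53>>21)&0x7 = 0x3  ←
rsvd:8 @ bit 24 → (0xed63fa53>>24)&0xff = 0xed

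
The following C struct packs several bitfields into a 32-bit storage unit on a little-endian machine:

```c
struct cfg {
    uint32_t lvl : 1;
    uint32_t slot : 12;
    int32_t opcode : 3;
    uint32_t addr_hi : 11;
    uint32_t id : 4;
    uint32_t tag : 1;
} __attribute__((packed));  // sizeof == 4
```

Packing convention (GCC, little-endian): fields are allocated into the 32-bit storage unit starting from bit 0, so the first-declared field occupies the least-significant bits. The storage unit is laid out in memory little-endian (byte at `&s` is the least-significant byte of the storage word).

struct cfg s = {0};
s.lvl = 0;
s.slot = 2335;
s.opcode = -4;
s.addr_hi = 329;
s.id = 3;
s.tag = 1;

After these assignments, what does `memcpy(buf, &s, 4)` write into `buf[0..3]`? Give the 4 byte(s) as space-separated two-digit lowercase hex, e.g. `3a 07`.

3e 92 49 99

lvl:1 = 0 → 0x0 << 0 → word 0x00000000
slot:12 = 2335 → 0x91f << 1 → word 0x0000123e
opcode:3 = -4 → 0x4 << 13 → word 0x0000923e
addr_hi:11 = 329 → 0x149 << 16 → word 0x0149923e
id:4 = 3 → 0x3 << 27 → word 0x1949923e
tag:1 = 1 → 0x1 << 31 → word 0x9949923e
word = 0x9949923e → little-endian bytes:
  [0]=0x3e  [1]=0x92  [2]=0x49  [3]=0x99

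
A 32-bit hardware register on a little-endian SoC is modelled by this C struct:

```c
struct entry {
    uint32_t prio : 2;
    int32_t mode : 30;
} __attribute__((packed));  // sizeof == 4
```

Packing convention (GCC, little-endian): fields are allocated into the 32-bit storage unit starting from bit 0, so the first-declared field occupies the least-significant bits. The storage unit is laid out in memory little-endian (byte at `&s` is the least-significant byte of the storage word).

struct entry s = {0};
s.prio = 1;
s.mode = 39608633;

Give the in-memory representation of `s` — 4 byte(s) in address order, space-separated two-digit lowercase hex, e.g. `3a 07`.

[0+:2] prio=1 & 0x3 = 0x1; word=0x00000001
[2+:30] mode=39608633 & 0x3fffffff = 0x25c6139; word=0x097184e5
word = 0x097184e5 → little-endian bytes:
  [0]=0xe5  [1]=0x84  [2]=0x71  [3]=0x09

e5 84 71 09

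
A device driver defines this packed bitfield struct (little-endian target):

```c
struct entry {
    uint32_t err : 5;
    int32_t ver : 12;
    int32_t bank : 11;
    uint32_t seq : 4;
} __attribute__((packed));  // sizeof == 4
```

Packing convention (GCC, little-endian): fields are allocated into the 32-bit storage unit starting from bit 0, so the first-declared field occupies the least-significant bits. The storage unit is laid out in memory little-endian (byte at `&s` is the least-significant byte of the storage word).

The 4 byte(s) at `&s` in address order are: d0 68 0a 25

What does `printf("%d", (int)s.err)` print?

[0]=0xd0 [1]=0x68 [2]=0x0a [3]=0x25 (little-endian) → word 0x250a68d0
err [0+:5] = (word>>0) & 0x1f = 16  ←
ver [5+:12] = (word>>5) & 0xfff = 838
bank [17+:11] = (word>>17) & 0x7ff = 645
seq [28+:4] = (word>>28) & 0xf = 2

16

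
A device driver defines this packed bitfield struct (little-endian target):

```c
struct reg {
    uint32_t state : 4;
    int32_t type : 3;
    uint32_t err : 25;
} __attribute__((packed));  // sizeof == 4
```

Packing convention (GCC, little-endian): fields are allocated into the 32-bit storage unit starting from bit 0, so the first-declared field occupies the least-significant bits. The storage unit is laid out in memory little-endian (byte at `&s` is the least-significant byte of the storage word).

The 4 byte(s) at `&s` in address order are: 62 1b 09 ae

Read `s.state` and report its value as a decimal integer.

[0]=0x62 [1]=0x1b [2]=0x09 [3]=0xae (little-endian) → word 0xae091b62
state [0+:4] = (word>>0) & 0xf = 2  ←
type [4+:3] = (word>>4) & 0x7 = 6
err [7+:25] = (word>>7) & 0x1ffffff = 22811190

2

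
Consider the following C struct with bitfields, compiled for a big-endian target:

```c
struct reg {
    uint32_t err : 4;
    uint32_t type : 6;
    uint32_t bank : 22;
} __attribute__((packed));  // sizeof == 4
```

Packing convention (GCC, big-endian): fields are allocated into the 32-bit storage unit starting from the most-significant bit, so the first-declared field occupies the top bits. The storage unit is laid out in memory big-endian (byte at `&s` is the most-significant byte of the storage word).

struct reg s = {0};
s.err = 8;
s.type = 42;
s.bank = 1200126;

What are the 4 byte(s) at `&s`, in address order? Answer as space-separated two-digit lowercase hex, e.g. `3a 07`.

8a 92 4f fe

err:4 = 8 → 0x8 << 28 → word 0x80000000
type:6 = 42 → 0x2a << 22 → word 0x8a800000
bank:22 = 1200126 → 0x124ffe << 0 → word 0x8a924ffe
word = 0x8a924ffe → big-endian bytes:
  [0]=0x8a  [1]=0x92  [2]=0x4f  [3]=0xfe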